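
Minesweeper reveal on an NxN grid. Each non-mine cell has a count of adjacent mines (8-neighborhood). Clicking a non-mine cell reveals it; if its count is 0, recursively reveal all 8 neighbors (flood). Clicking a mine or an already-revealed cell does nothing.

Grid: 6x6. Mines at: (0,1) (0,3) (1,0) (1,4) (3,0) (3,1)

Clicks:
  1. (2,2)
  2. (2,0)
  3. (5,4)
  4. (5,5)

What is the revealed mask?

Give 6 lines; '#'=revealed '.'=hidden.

Answer: ......
......
#.####
..####
######
######

Derivation:
Click 1 (2,2) count=1: revealed 1 new [(2,2)] -> total=1
Click 2 (2,0) count=3: revealed 1 new [(2,0)] -> total=2
Click 3 (5,4) count=0: revealed 19 new [(2,3) (2,4) (2,5) (3,2) (3,3) (3,4) (3,5) (4,0) (4,1) (4,2) (4,3) (4,4) (4,5) (5,0) (5,1) (5,2) (5,3) (5,4) (5,5)] -> total=21
Click 4 (5,5) count=0: revealed 0 new [(none)] -> total=21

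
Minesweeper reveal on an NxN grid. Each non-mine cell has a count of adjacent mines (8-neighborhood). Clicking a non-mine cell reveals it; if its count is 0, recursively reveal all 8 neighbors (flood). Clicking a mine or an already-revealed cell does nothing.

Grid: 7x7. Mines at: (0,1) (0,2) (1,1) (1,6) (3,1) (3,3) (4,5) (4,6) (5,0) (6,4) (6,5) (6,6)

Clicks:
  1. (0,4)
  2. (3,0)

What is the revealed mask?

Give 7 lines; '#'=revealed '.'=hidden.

Answer: ...###.
...###.
...###.
#......
.......
.......
.......

Derivation:
Click 1 (0,4) count=0: revealed 9 new [(0,3) (0,4) (0,5) (1,3) (1,4) (1,5) (2,3) (2,4) (2,5)] -> total=9
Click 2 (3,0) count=1: revealed 1 new [(3,0)] -> total=10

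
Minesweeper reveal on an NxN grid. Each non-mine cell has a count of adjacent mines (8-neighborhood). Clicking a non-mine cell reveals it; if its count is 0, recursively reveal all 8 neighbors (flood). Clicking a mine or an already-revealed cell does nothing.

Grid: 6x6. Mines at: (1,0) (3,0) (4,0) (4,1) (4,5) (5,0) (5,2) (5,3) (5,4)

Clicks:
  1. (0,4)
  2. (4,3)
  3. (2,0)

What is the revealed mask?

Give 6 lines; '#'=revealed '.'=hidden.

Answer: .#####
.#####
######
.#####
..###.
......

Derivation:
Click 1 (0,4) count=0: revealed 23 new [(0,1) (0,2) (0,3) (0,4) (0,5) (1,1) (1,2) (1,3) (1,4) (1,5) (2,1) (2,2) (2,3) (2,4) (2,5) (3,1) (3,2) (3,3) (3,4) (3,5) (4,2) (4,3) (4,4)] -> total=23
Click 2 (4,3) count=3: revealed 0 new [(none)] -> total=23
Click 3 (2,0) count=2: revealed 1 new [(2,0)] -> total=24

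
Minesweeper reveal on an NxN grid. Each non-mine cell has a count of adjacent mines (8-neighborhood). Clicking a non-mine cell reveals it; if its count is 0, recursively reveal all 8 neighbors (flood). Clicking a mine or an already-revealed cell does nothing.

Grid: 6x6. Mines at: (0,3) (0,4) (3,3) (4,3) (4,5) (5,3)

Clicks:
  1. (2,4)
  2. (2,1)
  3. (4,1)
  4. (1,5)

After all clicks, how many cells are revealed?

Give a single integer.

Answer: 20

Derivation:
Click 1 (2,4) count=1: revealed 1 new [(2,4)] -> total=1
Click 2 (2,1) count=0: revealed 18 new [(0,0) (0,1) (0,2) (1,0) (1,1) (1,2) (2,0) (2,1) (2,2) (3,0) (3,1) (3,2) (4,0) (4,1) (4,2) (5,0) (5,1) (5,2)] -> total=19
Click 3 (4,1) count=0: revealed 0 new [(none)] -> total=19
Click 4 (1,5) count=1: revealed 1 new [(1,5)] -> total=20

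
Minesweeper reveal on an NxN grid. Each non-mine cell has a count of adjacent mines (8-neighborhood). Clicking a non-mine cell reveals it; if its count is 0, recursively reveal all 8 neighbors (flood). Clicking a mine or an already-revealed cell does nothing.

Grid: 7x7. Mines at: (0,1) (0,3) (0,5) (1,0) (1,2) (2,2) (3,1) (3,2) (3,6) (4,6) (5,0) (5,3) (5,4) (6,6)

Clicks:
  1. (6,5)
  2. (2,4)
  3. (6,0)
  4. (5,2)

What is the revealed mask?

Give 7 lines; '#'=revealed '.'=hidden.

Answer: .......
...###.
...###.
...###.
...###.
..#....
#....#.

Derivation:
Click 1 (6,5) count=2: revealed 1 new [(6,5)] -> total=1
Click 2 (2,4) count=0: revealed 12 new [(1,3) (1,4) (1,5) (2,3) (2,4) (2,5) (3,3) (3,4) (3,5) (4,3) (4,4) (4,5)] -> total=13
Click 3 (6,0) count=1: revealed 1 new [(6,0)] -> total=14
Click 4 (5,2) count=1: revealed 1 new [(5,2)] -> total=15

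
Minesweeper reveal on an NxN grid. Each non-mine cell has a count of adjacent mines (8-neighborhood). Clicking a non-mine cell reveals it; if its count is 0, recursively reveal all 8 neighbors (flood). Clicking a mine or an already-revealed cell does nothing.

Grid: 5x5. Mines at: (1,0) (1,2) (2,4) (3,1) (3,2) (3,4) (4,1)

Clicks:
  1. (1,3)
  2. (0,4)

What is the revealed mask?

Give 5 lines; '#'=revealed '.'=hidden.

Click 1 (1,3) count=2: revealed 1 new [(1,3)] -> total=1
Click 2 (0,4) count=0: revealed 3 new [(0,3) (0,4) (1,4)] -> total=4

Answer: ...##
...##
.....
.....
.....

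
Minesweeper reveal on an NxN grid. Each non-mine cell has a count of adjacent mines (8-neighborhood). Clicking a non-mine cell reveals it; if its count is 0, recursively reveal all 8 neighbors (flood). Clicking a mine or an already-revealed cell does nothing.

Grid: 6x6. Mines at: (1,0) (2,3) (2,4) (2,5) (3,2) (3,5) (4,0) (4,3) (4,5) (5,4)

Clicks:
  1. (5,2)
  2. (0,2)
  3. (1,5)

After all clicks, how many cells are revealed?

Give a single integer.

Click 1 (5,2) count=1: revealed 1 new [(5,2)] -> total=1
Click 2 (0,2) count=0: revealed 10 new [(0,1) (0,2) (0,3) (0,4) (0,5) (1,1) (1,2) (1,3) (1,4) (1,5)] -> total=11
Click 3 (1,5) count=2: revealed 0 new [(none)] -> total=11

Answer: 11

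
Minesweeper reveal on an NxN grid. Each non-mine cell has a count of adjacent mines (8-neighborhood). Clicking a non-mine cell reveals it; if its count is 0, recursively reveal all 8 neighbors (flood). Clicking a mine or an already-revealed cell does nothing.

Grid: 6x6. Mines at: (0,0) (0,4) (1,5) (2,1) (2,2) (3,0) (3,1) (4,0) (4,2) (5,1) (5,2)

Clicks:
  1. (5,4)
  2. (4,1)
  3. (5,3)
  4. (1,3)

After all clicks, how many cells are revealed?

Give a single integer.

Click 1 (5,4) count=0: revealed 12 new [(2,3) (2,4) (2,5) (3,3) (3,4) (3,5) (4,3) (4,4) (4,5) (5,3) (5,4) (5,5)] -> total=12
Click 2 (4,1) count=6: revealed 1 new [(4,1)] -> total=13
Click 3 (5,3) count=2: revealed 0 new [(none)] -> total=13
Click 4 (1,3) count=2: revealed 1 new [(1,3)] -> total=14

Answer: 14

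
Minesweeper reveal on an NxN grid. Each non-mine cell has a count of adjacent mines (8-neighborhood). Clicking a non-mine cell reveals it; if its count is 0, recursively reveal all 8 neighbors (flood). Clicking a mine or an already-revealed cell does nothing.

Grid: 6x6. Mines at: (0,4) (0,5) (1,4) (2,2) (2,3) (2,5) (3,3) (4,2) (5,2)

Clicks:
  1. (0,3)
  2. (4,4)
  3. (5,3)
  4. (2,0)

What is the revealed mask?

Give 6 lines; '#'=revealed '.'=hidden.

Click 1 (0,3) count=2: revealed 1 new [(0,3)] -> total=1
Click 2 (4,4) count=1: revealed 1 new [(4,4)] -> total=2
Click 3 (5,3) count=2: revealed 1 new [(5,3)] -> total=3
Click 4 (2,0) count=0: revealed 15 new [(0,0) (0,1) (0,2) (1,0) (1,1) (1,2) (1,3) (2,0) (2,1) (3,0) (3,1) (4,0) (4,1) (5,0) (5,1)] -> total=18

Answer: ####..
####..
##....
##....
##..#.
##.#..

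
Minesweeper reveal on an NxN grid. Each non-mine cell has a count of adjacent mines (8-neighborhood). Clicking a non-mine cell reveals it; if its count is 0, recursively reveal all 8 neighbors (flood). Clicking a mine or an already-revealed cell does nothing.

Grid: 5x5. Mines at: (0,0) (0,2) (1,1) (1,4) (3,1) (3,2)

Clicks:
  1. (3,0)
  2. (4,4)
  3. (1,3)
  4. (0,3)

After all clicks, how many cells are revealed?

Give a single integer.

Click 1 (3,0) count=1: revealed 1 new [(3,0)] -> total=1
Click 2 (4,4) count=0: revealed 6 new [(2,3) (2,4) (3,3) (3,4) (4,3) (4,4)] -> total=7
Click 3 (1,3) count=2: revealed 1 new [(1,3)] -> total=8
Click 4 (0,3) count=2: revealed 1 new [(0,3)] -> total=9

Answer: 9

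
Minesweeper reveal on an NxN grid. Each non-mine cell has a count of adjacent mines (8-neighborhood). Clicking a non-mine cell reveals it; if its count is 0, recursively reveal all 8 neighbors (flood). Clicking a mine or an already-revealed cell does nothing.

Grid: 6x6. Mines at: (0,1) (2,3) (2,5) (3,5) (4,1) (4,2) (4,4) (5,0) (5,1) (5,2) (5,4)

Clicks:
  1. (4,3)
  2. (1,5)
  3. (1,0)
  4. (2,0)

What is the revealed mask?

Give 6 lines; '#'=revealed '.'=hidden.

Answer: ......
###..#
###...
###...
...#..
......

Derivation:
Click 1 (4,3) count=4: revealed 1 new [(4,3)] -> total=1
Click 2 (1,5) count=1: revealed 1 new [(1,5)] -> total=2
Click 3 (1,0) count=1: revealed 1 new [(1,0)] -> total=3
Click 4 (2,0) count=0: revealed 8 new [(1,1) (1,2) (2,0) (2,1) (2,2) (3,0) (3,1) (3,2)] -> total=11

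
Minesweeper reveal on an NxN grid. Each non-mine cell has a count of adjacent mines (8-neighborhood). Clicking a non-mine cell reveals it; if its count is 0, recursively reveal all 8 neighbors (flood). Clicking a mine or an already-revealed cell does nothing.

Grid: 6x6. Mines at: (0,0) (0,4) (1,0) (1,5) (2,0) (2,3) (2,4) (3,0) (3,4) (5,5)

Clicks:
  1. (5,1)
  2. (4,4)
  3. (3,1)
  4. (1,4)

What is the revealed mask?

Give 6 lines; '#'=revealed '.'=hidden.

Answer: ......
....#.
......
.###..
#####.
#####.

Derivation:
Click 1 (5,1) count=0: revealed 13 new [(3,1) (3,2) (3,3) (4,0) (4,1) (4,2) (4,3) (4,4) (5,0) (5,1) (5,2) (5,3) (5,4)] -> total=13
Click 2 (4,4) count=2: revealed 0 new [(none)] -> total=13
Click 3 (3,1) count=2: revealed 0 new [(none)] -> total=13
Click 4 (1,4) count=4: revealed 1 new [(1,4)] -> total=14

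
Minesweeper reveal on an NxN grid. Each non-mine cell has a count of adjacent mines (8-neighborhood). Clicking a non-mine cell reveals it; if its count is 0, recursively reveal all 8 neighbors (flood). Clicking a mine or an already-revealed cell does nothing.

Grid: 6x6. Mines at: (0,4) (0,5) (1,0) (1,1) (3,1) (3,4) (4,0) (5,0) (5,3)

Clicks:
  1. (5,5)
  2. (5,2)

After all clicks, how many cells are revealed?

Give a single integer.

Answer: 5

Derivation:
Click 1 (5,5) count=0: revealed 4 new [(4,4) (4,5) (5,4) (5,5)] -> total=4
Click 2 (5,2) count=1: revealed 1 new [(5,2)] -> total=5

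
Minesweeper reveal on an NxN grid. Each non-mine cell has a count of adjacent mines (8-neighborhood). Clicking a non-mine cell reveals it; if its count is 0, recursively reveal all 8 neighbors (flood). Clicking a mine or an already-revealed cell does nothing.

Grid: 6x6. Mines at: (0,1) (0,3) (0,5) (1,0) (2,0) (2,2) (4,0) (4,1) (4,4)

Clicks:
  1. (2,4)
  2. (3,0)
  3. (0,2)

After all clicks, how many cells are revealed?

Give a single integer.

Answer: 11

Derivation:
Click 1 (2,4) count=0: revealed 9 new [(1,3) (1,4) (1,5) (2,3) (2,4) (2,5) (3,3) (3,4) (3,5)] -> total=9
Click 2 (3,0) count=3: revealed 1 new [(3,0)] -> total=10
Click 3 (0,2) count=2: revealed 1 new [(0,2)] -> total=11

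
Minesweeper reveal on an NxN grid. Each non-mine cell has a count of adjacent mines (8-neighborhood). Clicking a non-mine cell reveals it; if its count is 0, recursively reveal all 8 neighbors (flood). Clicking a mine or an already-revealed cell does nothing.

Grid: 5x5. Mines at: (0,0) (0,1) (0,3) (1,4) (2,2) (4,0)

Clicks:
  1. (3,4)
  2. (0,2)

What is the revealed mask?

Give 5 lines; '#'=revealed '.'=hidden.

Answer: ..#..
.....
...##
.####
.####

Derivation:
Click 1 (3,4) count=0: revealed 10 new [(2,3) (2,4) (3,1) (3,2) (3,3) (3,4) (4,1) (4,2) (4,3) (4,4)] -> total=10
Click 2 (0,2) count=2: revealed 1 new [(0,2)] -> total=11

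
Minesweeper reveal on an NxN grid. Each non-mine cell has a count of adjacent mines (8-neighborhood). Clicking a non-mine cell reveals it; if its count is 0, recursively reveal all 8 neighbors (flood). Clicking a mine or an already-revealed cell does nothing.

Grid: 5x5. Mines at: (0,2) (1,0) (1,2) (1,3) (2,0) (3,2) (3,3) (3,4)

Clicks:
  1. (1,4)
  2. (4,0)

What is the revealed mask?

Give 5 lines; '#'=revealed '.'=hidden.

Click 1 (1,4) count=1: revealed 1 new [(1,4)] -> total=1
Click 2 (4,0) count=0: revealed 4 new [(3,0) (3,1) (4,0) (4,1)] -> total=5

Answer: .....
....#
.....
##...
##...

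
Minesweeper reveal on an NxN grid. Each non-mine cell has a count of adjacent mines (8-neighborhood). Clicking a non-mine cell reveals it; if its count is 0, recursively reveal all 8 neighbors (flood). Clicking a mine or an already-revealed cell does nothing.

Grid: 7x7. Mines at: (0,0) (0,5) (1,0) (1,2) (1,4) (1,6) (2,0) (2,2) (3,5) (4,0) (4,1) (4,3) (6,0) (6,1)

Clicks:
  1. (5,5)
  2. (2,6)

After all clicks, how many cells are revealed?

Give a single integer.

Answer: 14

Derivation:
Click 1 (5,5) count=0: revealed 13 new [(4,4) (4,5) (4,6) (5,2) (5,3) (5,4) (5,5) (5,6) (6,2) (6,3) (6,4) (6,5) (6,6)] -> total=13
Click 2 (2,6) count=2: revealed 1 new [(2,6)] -> total=14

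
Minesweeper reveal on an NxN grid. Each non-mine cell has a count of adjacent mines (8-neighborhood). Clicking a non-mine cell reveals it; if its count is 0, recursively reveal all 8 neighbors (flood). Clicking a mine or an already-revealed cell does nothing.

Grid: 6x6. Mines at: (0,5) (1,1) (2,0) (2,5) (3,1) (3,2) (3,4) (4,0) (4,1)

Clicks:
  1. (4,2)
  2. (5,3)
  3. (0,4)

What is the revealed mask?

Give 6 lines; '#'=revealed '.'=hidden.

Answer: ....#.
......
......
......
..####
..####

Derivation:
Click 1 (4,2) count=3: revealed 1 new [(4,2)] -> total=1
Click 2 (5,3) count=0: revealed 7 new [(4,3) (4,4) (4,5) (5,2) (5,3) (5,4) (5,5)] -> total=8
Click 3 (0,4) count=1: revealed 1 new [(0,4)] -> total=9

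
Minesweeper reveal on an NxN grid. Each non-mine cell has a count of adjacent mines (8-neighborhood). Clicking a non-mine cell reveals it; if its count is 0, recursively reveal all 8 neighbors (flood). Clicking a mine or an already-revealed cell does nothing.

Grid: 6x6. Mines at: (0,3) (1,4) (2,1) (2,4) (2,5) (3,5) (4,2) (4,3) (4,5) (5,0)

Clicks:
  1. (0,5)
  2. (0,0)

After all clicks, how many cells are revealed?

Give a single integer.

Click 1 (0,5) count=1: revealed 1 new [(0,5)] -> total=1
Click 2 (0,0) count=0: revealed 6 new [(0,0) (0,1) (0,2) (1,0) (1,1) (1,2)] -> total=7

Answer: 7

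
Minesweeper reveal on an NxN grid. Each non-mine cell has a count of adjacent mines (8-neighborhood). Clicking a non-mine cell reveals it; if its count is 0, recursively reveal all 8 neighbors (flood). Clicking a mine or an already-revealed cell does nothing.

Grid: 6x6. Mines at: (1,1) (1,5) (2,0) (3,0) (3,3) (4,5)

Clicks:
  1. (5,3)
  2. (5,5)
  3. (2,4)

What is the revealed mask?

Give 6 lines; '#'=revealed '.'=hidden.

Answer: ......
......
....#.
......
#####.
######

Derivation:
Click 1 (5,3) count=0: revealed 10 new [(4,0) (4,1) (4,2) (4,3) (4,4) (5,0) (5,1) (5,2) (5,3) (5,4)] -> total=10
Click 2 (5,5) count=1: revealed 1 new [(5,5)] -> total=11
Click 3 (2,4) count=2: revealed 1 new [(2,4)] -> total=12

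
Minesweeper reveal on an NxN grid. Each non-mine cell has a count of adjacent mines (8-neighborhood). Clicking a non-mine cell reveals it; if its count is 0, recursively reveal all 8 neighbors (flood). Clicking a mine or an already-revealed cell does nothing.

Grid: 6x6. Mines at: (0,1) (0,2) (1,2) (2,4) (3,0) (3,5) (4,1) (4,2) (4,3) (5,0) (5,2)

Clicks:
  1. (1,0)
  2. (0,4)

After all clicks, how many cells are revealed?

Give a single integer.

Click 1 (1,0) count=1: revealed 1 new [(1,0)] -> total=1
Click 2 (0,4) count=0: revealed 6 new [(0,3) (0,4) (0,5) (1,3) (1,4) (1,5)] -> total=7

Answer: 7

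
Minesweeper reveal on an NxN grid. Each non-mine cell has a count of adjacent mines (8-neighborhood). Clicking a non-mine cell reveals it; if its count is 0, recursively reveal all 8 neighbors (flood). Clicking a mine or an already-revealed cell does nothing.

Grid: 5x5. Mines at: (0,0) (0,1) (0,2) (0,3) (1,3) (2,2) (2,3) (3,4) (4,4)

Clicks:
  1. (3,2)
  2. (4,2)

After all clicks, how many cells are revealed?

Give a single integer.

Click 1 (3,2) count=2: revealed 1 new [(3,2)] -> total=1
Click 2 (4,2) count=0: revealed 11 new [(1,0) (1,1) (2,0) (2,1) (3,0) (3,1) (3,3) (4,0) (4,1) (4,2) (4,3)] -> total=12

Answer: 12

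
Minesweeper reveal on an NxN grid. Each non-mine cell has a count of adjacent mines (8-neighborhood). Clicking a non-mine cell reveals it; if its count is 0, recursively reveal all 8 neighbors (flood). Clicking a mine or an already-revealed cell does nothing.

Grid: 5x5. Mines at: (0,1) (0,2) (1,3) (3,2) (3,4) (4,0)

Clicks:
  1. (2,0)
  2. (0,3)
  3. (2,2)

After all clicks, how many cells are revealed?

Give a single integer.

Answer: 8

Derivation:
Click 1 (2,0) count=0: revealed 6 new [(1,0) (1,1) (2,0) (2,1) (3,0) (3,1)] -> total=6
Click 2 (0,3) count=2: revealed 1 new [(0,3)] -> total=7
Click 3 (2,2) count=2: revealed 1 new [(2,2)] -> total=8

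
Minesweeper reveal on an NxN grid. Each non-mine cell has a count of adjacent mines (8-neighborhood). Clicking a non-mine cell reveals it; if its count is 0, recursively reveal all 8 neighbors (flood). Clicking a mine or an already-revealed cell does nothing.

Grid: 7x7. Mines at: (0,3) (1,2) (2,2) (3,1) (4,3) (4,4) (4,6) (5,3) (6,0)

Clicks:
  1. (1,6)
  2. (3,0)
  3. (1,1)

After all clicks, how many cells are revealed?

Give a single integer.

Answer: 17

Derivation:
Click 1 (1,6) count=0: revealed 15 new [(0,4) (0,5) (0,6) (1,3) (1,4) (1,5) (1,6) (2,3) (2,4) (2,5) (2,6) (3,3) (3,4) (3,5) (3,6)] -> total=15
Click 2 (3,0) count=1: revealed 1 new [(3,0)] -> total=16
Click 3 (1,1) count=2: revealed 1 new [(1,1)] -> total=17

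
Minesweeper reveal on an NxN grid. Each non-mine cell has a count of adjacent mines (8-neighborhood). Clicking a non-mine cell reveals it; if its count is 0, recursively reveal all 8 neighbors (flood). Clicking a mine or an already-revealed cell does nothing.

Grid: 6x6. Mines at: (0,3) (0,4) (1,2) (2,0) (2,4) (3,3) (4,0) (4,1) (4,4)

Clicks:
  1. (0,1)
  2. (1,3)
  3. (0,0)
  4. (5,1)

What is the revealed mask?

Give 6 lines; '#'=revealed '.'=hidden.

Click 1 (0,1) count=1: revealed 1 new [(0,1)] -> total=1
Click 2 (1,3) count=4: revealed 1 new [(1,3)] -> total=2
Click 3 (0,0) count=0: revealed 3 new [(0,0) (1,0) (1,1)] -> total=5
Click 4 (5,1) count=2: revealed 1 new [(5,1)] -> total=6

Answer: ##....
##.#..
......
......
......
.#....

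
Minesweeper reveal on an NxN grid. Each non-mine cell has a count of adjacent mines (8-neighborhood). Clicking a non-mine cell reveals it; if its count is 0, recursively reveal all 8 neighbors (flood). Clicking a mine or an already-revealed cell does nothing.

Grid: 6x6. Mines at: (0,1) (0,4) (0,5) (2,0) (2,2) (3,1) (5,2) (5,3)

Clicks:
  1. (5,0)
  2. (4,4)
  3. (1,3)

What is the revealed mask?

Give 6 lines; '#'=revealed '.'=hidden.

Click 1 (5,0) count=0: revealed 4 new [(4,0) (4,1) (5,0) (5,1)] -> total=4
Click 2 (4,4) count=1: revealed 1 new [(4,4)] -> total=5
Click 3 (1,3) count=2: revealed 1 new [(1,3)] -> total=6

Answer: ......
...#..
......
......
##..#.
##....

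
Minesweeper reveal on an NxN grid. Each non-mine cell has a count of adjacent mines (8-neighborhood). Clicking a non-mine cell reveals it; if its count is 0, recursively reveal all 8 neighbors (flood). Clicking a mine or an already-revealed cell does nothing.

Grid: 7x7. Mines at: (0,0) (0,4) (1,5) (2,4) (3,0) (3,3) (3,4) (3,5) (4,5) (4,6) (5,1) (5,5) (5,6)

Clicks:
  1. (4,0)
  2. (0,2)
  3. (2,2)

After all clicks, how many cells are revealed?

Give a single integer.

Answer: 10

Derivation:
Click 1 (4,0) count=2: revealed 1 new [(4,0)] -> total=1
Click 2 (0,2) count=0: revealed 9 new [(0,1) (0,2) (0,3) (1,1) (1,2) (1,3) (2,1) (2,2) (2,3)] -> total=10
Click 3 (2,2) count=1: revealed 0 new [(none)] -> total=10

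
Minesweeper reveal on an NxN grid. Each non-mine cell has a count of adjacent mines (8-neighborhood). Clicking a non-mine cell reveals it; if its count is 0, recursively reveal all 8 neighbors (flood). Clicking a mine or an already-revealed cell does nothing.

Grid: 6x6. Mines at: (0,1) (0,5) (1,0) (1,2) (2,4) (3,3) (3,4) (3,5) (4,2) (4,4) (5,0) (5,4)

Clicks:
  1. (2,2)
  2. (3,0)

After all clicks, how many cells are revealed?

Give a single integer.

Answer: 7

Derivation:
Click 1 (2,2) count=2: revealed 1 new [(2,2)] -> total=1
Click 2 (3,0) count=0: revealed 6 new [(2,0) (2,1) (3,0) (3,1) (4,0) (4,1)] -> total=7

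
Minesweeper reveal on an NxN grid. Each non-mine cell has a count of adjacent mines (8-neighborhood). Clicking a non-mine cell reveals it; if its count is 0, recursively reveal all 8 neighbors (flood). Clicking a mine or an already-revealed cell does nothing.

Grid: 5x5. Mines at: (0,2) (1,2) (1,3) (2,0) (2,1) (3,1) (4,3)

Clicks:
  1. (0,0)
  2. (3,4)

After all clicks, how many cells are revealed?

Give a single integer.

Click 1 (0,0) count=0: revealed 4 new [(0,0) (0,1) (1,0) (1,1)] -> total=4
Click 2 (3,4) count=1: revealed 1 new [(3,4)] -> total=5

Answer: 5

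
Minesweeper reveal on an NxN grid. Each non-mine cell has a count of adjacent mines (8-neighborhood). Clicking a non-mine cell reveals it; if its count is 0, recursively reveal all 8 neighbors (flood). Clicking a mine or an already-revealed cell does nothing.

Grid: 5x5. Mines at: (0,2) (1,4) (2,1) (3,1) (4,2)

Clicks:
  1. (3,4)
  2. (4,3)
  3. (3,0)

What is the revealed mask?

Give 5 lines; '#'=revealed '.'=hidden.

Click 1 (3,4) count=0: revealed 6 new [(2,3) (2,4) (3,3) (3,4) (4,3) (4,4)] -> total=6
Click 2 (4,3) count=1: revealed 0 new [(none)] -> total=6
Click 3 (3,0) count=2: revealed 1 new [(3,0)] -> total=7

Answer: .....
.....
...##
#..##
...##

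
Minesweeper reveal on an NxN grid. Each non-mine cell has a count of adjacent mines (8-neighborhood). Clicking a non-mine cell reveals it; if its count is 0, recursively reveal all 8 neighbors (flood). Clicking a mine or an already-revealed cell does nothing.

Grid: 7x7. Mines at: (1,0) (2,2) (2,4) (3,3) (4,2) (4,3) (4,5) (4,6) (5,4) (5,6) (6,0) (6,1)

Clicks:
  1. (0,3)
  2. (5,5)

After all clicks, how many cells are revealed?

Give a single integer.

Answer: 17

Derivation:
Click 1 (0,3) count=0: revealed 16 new [(0,1) (0,2) (0,3) (0,4) (0,5) (0,6) (1,1) (1,2) (1,3) (1,4) (1,5) (1,6) (2,5) (2,6) (3,5) (3,6)] -> total=16
Click 2 (5,5) count=4: revealed 1 new [(5,5)] -> total=17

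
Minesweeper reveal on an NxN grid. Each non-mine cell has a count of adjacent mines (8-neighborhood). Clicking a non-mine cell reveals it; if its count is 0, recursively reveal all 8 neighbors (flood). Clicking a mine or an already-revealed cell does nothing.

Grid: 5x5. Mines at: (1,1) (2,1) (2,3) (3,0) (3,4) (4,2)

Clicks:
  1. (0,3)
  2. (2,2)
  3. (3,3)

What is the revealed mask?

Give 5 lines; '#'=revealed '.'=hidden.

Click 1 (0,3) count=0: revealed 6 new [(0,2) (0,3) (0,4) (1,2) (1,3) (1,4)] -> total=6
Click 2 (2,2) count=3: revealed 1 new [(2,2)] -> total=7
Click 3 (3,3) count=3: revealed 1 new [(3,3)] -> total=8

Answer: ..###
..###
..#..
...#.
.....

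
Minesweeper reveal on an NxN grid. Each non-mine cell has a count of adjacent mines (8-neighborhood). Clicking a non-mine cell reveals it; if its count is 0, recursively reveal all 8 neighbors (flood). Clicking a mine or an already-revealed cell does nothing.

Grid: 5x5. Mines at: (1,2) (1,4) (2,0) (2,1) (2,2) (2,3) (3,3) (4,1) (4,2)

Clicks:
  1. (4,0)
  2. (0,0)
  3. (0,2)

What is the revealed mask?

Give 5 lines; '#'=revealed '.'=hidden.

Answer: ###..
##...
.....
.....
#....

Derivation:
Click 1 (4,0) count=1: revealed 1 new [(4,0)] -> total=1
Click 2 (0,0) count=0: revealed 4 new [(0,0) (0,1) (1,0) (1,1)] -> total=5
Click 3 (0,2) count=1: revealed 1 new [(0,2)] -> total=6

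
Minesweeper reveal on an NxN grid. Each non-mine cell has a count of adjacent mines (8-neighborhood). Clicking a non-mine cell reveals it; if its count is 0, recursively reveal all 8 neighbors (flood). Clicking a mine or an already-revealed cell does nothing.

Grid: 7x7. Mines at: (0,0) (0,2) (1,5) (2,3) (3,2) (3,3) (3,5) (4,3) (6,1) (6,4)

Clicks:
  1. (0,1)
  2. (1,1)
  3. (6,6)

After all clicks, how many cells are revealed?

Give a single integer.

Answer: 8

Derivation:
Click 1 (0,1) count=2: revealed 1 new [(0,1)] -> total=1
Click 2 (1,1) count=2: revealed 1 new [(1,1)] -> total=2
Click 3 (6,6) count=0: revealed 6 new [(4,5) (4,6) (5,5) (5,6) (6,5) (6,6)] -> total=8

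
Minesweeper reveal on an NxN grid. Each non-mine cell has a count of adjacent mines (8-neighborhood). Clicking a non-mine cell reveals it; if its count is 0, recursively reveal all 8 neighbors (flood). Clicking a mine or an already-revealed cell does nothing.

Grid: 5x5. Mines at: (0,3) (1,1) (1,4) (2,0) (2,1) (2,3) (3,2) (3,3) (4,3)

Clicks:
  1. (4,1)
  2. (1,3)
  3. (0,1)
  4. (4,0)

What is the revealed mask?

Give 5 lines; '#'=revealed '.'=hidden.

Answer: .#...
...#.
.....
##...
##...

Derivation:
Click 1 (4,1) count=1: revealed 1 new [(4,1)] -> total=1
Click 2 (1,3) count=3: revealed 1 new [(1,3)] -> total=2
Click 3 (0,1) count=1: revealed 1 new [(0,1)] -> total=3
Click 4 (4,0) count=0: revealed 3 new [(3,0) (3,1) (4,0)] -> total=6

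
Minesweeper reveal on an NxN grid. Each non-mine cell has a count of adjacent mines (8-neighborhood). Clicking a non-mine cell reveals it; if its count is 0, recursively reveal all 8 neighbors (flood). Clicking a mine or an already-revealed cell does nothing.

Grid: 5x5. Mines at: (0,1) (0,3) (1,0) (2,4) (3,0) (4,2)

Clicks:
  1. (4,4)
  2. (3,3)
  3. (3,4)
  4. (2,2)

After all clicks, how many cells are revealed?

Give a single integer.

Answer: 12

Derivation:
Click 1 (4,4) count=0: revealed 4 new [(3,3) (3,4) (4,3) (4,4)] -> total=4
Click 2 (3,3) count=2: revealed 0 new [(none)] -> total=4
Click 3 (3,4) count=1: revealed 0 new [(none)] -> total=4
Click 4 (2,2) count=0: revealed 8 new [(1,1) (1,2) (1,3) (2,1) (2,2) (2,3) (3,1) (3,2)] -> total=12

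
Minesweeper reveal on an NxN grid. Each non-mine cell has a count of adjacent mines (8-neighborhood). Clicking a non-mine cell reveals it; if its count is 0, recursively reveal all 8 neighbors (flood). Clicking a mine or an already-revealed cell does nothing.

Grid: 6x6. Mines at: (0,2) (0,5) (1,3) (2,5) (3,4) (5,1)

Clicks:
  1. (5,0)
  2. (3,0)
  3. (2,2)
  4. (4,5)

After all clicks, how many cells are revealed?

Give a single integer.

Click 1 (5,0) count=1: revealed 1 new [(5,0)] -> total=1
Click 2 (3,0) count=0: revealed 17 new [(0,0) (0,1) (1,0) (1,1) (1,2) (2,0) (2,1) (2,2) (2,3) (3,0) (3,1) (3,2) (3,3) (4,0) (4,1) (4,2) (4,3)] -> total=18
Click 3 (2,2) count=1: revealed 0 new [(none)] -> total=18
Click 4 (4,5) count=1: revealed 1 new [(4,5)] -> total=19

Answer: 19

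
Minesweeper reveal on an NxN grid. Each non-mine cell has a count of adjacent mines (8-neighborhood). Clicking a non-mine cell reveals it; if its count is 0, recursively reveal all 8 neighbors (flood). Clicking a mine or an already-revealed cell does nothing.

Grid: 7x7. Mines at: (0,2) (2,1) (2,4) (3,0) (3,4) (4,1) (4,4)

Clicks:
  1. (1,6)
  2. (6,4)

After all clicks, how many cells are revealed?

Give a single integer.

Answer: 28

Derivation:
Click 1 (1,6) count=0: revealed 28 new [(0,3) (0,4) (0,5) (0,6) (1,3) (1,4) (1,5) (1,6) (2,5) (2,6) (3,5) (3,6) (4,5) (4,6) (5,0) (5,1) (5,2) (5,3) (5,4) (5,5) (5,6) (6,0) (6,1) (6,2) (6,3) (6,4) (6,5) (6,6)] -> total=28
Click 2 (6,4) count=0: revealed 0 new [(none)] -> total=28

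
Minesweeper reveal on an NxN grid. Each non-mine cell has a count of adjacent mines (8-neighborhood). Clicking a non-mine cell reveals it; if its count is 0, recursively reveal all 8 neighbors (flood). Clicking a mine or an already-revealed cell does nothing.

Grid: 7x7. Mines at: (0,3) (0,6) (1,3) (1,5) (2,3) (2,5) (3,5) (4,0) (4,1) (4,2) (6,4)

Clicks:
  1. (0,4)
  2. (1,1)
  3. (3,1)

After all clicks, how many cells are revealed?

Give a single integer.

Answer: 13

Derivation:
Click 1 (0,4) count=3: revealed 1 new [(0,4)] -> total=1
Click 2 (1,1) count=0: revealed 12 new [(0,0) (0,1) (0,2) (1,0) (1,1) (1,2) (2,0) (2,1) (2,2) (3,0) (3,1) (3,2)] -> total=13
Click 3 (3,1) count=3: revealed 0 new [(none)] -> total=13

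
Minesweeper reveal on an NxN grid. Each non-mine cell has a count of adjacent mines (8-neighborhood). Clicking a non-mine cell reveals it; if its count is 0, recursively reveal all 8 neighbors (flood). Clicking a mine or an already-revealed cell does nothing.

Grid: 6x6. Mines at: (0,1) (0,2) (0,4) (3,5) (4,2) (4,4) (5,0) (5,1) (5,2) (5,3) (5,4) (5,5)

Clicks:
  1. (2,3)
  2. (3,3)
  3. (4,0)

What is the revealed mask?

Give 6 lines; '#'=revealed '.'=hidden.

Click 1 (2,3) count=0: revealed 17 new [(1,0) (1,1) (1,2) (1,3) (1,4) (2,0) (2,1) (2,2) (2,3) (2,4) (3,0) (3,1) (3,2) (3,3) (3,4) (4,0) (4,1)] -> total=17
Click 2 (3,3) count=2: revealed 0 new [(none)] -> total=17
Click 3 (4,0) count=2: revealed 0 new [(none)] -> total=17

Answer: ......
#####.
#####.
#####.
##....
......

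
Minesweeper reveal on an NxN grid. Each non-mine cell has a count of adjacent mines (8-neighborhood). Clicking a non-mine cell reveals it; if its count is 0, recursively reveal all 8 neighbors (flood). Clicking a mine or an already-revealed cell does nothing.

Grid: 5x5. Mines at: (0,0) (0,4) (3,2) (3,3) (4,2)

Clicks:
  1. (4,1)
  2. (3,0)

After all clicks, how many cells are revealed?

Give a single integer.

Click 1 (4,1) count=2: revealed 1 new [(4,1)] -> total=1
Click 2 (3,0) count=0: revealed 7 new [(1,0) (1,1) (2,0) (2,1) (3,0) (3,1) (4,0)] -> total=8

Answer: 8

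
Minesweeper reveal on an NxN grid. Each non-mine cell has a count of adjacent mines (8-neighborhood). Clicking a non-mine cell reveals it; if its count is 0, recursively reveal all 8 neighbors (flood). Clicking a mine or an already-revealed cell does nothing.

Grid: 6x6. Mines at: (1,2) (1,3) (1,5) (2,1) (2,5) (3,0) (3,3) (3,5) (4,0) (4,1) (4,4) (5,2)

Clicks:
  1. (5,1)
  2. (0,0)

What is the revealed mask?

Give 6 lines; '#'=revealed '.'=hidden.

Click 1 (5,1) count=3: revealed 1 new [(5,1)] -> total=1
Click 2 (0,0) count=0: revealed 4 new [(0,0) (0,1) (1,0) (1,1)] -> total=5

Answer: ##....
##....
......
......
......
.#....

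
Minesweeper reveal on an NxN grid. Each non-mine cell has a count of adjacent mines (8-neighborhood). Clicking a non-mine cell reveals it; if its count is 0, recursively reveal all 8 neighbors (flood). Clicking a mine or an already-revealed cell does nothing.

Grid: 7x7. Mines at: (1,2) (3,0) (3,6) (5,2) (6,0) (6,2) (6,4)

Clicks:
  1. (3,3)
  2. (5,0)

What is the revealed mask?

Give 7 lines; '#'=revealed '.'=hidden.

Click 1 (3,3) count=0: revealed 27 new [(0,3) (0,4) (0,5) (0,6) (1,3) (1,4) (1,5) (1,6) (2,1) (2,2) (2,3) (2,4) (2,5) (2,6) (3,1) (3,2) (3,3) (3,4) (3,5) (4,1) (4,2) (4,3) (4,4) (4,5) (5,3) (5,4) (5,5)] -> total=27
Click 2 (5,0) count=1: revealed 1 new [(5,0)] -> total=28

Answer: ...####
...####
.######
.#####.
.#####.
#..###.
.......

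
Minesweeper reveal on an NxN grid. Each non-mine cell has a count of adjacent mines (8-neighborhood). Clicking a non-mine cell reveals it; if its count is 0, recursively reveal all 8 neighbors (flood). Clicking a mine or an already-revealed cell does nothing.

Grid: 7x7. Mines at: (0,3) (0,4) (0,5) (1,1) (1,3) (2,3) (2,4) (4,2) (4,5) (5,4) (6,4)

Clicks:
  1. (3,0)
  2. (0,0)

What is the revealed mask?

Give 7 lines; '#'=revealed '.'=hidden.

Answer: #......
.......
##.....
##.....
##.....
####...
####...

Derivation:
Click 1 (3,0) count=0: revealed 14 new [(2,0) (2,1) (3,0) (3,1) (4,0) (4,1) (5,0) (5,1) (5,2) (5,3) (6,0) (6,1) (6,2) (6,3)] -> total=14
Click 2 (0,0) count=1: revealed 1 new [(0,0)] -> total=15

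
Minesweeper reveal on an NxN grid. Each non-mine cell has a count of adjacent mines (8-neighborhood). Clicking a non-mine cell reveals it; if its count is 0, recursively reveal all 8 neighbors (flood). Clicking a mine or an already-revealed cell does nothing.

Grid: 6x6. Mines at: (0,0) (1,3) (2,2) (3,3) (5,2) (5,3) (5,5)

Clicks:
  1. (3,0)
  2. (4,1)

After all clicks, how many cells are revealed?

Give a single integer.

Answer: 10

Derivation:
Click 1 (3,0) count=0: revealed 10 new [(1,0) (1,1) (2,0) (2,1) (3,0) (3,1) (4,0) (4,1) (5,0) (5,1)] -> total=10
Click 2 (4,1) count=1: revealed 0 new [(none)] -> total=10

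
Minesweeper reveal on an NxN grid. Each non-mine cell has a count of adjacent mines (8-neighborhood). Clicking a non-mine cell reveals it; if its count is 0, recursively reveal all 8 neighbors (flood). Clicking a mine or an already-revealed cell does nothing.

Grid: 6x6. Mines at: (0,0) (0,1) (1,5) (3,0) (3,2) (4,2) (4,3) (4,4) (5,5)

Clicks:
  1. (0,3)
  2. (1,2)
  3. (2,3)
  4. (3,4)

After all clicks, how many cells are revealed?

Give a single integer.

Answer: 10

Derivation:
Click 1 (0,3) count=0: revealed 9 new [(0,2) (0,3) (0,4) (1,2) (1,3) (1,4) (2,2) (2,3) (2,4)] -> total=9
Click 2 (1,2) count=1: revealed 0 new [(none)] -> total=9
Click 3 (2,3) count=1: revealed 0 new [(none)] -> total=9
Click 4 (3,4) count=2: revealed 1 new [(3,4)] -> total=10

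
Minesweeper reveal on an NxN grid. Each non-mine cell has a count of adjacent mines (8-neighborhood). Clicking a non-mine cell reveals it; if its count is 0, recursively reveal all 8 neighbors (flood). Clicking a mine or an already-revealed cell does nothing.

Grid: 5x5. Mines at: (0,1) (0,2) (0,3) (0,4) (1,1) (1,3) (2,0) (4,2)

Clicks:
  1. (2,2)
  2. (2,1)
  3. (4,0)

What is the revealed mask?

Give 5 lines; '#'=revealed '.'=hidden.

Click 1 (2,2) count=2: revealed 1 new [(2,2)] -> total=1
Click 2 (2,1) count=2: revealed 1 new [(2,1)] -> total=2
Click 3 (4,0) count=0: revealed 4 new [(3,0) (3,1) (4,0) (4,1)] -> total=6

Answer: .....
.....
.##..
##...
##...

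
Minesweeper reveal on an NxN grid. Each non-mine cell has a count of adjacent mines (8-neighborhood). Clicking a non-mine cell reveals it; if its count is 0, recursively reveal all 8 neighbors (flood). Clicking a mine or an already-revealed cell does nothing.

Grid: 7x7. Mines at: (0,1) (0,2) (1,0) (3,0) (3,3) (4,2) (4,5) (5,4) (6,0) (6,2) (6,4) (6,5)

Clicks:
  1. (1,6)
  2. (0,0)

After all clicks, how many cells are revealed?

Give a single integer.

Click 1 (1,6) count=0: revealed 15 new [(0,3) (0,4) (0,5) (0,6) (1,3) (1,4) (1,5) (1,6) (2,3) (2,4) (2,5) (2,6) (3,4) (3,5) (3,6)] -> total=15
Click 2 (0,0) count=2: revealed 1 new [(0,0)] -> total=16

Answer: 16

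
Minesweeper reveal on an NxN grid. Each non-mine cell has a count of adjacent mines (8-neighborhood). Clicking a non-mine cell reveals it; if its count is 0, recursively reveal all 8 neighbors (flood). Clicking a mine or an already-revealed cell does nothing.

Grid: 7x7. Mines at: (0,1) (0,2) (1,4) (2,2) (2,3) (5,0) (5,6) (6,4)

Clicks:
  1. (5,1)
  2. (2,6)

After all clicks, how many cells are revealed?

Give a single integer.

Click 1 (5,1) count=1: revealed 1 new [(5,1)] -> total=1
Click 2 (2,6) count=0: revealed 26 new [(0,5) (0,6) (1,5) (1,6) (2,4) (2,5) (2,6) (3,1) (3,2) (3,3) (3,4) (3,5) (3,6) (4,1) (4,2) (4,3) (4,4) (4,5) (4,6) (5,2) (5,3) (5,4) (5,5) (6,1) (6,2) (6,3)] -> total=27

Answer: 27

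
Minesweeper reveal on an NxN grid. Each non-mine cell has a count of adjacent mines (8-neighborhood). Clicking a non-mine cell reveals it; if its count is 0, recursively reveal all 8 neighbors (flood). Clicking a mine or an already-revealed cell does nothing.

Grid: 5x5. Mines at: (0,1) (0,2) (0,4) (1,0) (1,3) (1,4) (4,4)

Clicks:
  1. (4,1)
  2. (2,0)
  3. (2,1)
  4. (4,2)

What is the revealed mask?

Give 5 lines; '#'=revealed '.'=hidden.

Click 1 (4,1) count=0: revealed 12 new [(2,0) (2,1) (2,2) (2,3) (3,0) (3,1) (3,2) (3,3) (4,0) (4,1) (4,2) (4,3)] -> total=12
Click 2 (2,0) count=1: revealed 0 new [(none)] -> total=12
Click 3 (2,1) count=1: revealed 0 new [(none)] -> total=12
Click 4 (4,2) count=0: revealed 0 new [(none)] -> total=12

Answer: .....
.....
####.
####.
####.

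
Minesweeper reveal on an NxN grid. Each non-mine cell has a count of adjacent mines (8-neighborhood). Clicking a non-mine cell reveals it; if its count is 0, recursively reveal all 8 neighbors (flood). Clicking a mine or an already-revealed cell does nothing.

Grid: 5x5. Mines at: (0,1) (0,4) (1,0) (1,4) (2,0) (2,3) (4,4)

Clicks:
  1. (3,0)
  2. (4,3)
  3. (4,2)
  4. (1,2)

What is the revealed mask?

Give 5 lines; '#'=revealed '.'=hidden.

Click 1 (3,0) count=1: revealed 1 new [(3,0)] -> total=1
Click 2 (4,3) count=1: revealed 1 new [(4,3)] -> total=2
Click 3 (4,2) count=0: revealed 6 new [(3,1) (3,2) (3,3) (4,0) (4,1) (4,2)] -> total=8
Click 4 (1,2) count=2: revealed 1 new [(1,2)] -> total=9

Answer: .....
..#..
.....
####.
####.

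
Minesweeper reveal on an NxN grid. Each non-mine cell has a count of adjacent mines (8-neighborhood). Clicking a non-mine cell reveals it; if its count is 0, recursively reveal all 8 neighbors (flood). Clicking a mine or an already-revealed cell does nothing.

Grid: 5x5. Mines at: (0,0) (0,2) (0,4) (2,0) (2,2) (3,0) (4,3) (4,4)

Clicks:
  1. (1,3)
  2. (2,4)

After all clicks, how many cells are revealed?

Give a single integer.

Answer: 6

Derivation:
Click 1 (1,3) count=3: revealed 1 new [(1,3)] -> total=1
Click 2 (2,4) count=0: revealed 5 new [(1,4) (2,3) (2,4) (3,3) (3,4)] -> total=6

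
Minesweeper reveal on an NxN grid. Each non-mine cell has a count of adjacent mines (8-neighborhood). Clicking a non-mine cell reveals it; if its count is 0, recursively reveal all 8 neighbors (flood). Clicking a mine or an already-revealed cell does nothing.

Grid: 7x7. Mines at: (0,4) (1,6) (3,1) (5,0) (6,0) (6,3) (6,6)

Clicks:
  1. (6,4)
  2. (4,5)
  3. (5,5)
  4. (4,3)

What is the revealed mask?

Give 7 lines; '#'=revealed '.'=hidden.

Answer: ####...
######.
#######
..#####
..#####
..#####
....#..

Derivation:
Click 1 (6,4) count=1: revealed 1 new [(6,4)] -> total=1
Click 2 (4,5) count=0: revealed 32 new [(0,0) (0,1) (0,2) (0,3) (1,0) (1,1) (1,2) (1,3) (1,4) (1,5) (2,0) (2,1) (2,2) (2,3) (2,4) (2,5) (2,6) (3,2) (3,3) (3,4) (3,5) (3,6) (4,2) (4,3) (4,4) (4,5) (4,6) (5,2) (5,3) (5,4) (5,5) (5,6)] -> total=33
Click 3 (5,5) count=1: revealed 0 new [(none)] -> total=33
Click 4 (4,3) count=0: revealed 0 new [(none)] -> total=33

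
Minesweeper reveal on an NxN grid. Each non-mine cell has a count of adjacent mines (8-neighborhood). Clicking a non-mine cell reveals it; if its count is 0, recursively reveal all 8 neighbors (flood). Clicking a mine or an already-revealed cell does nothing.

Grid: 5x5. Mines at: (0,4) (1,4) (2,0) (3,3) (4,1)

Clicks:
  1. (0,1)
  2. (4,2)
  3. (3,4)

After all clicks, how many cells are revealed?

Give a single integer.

Answer: 13

Derivation:
Click 1 (0,1) count=0: revealed 11 new [(0,0) (0,1) (0,2) (0,3) (1,0) (1,1) (1,2) (1,3) (2,1) (2,2) (2,3)] -> total=11
Click 2 (4,2) count=2: revealed 1 new [(4,2)] -> total=12
Click 3 (3,4) count=1: revealed 1 new [(3,4)] -> total=13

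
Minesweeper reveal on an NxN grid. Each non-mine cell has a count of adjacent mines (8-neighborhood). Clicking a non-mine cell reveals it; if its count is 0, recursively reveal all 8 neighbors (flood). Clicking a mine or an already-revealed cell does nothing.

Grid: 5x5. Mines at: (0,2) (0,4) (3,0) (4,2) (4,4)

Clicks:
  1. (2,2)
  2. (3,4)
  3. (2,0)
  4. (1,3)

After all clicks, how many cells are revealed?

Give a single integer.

Answer: 13

Derivation:
Click 1 (2,2) count=0: revealed 12 new [(1,1) (1,2) (1,3) (1,4) (2,1) (2,2) (2,3) (2,4) (3,1) (3,2) (3,3) (3,4)] -> total=12
Click 2 (3,4) count=1: revealed 0 new [(none)] -> total=12
Click 3 (2,0) count=1: revealed 1 new [(2,0)] -> total=13
Click 4 (1,3) count=2: revealed 0 new [(none)] -> total=13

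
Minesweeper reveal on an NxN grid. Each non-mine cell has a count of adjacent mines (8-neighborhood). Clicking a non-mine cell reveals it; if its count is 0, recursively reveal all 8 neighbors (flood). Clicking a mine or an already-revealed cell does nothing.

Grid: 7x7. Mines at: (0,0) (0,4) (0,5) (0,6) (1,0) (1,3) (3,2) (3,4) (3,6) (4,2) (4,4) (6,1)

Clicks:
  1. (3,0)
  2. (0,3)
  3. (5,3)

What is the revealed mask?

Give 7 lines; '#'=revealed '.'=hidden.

Click 1 (3,0) count=0: revealed 8 new [(2,0) (2,1) (3,0) (3,1) (4,0) (4,1) (5,0) (5,1)] -> total=8
Click 2 (0,3) count=2: revealed 1 new [(0,3)] -> total=9
Click 3 (5,3) count=2: revealed 1 new [(5,3)] -> total=10

Answer: ...#...
.......
##.....
##.....
##.....
##.#...
.......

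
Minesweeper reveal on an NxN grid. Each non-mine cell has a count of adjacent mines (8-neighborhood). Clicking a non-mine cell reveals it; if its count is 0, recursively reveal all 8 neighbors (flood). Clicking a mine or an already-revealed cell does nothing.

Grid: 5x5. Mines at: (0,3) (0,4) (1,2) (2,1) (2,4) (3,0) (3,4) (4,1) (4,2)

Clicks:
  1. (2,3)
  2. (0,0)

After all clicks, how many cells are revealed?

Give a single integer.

Answer: 5

Derivation:
Click 1 (2,3) count=3: revealed 1 new [(2,3)] -> total=1
Click 2 (0,0) count=0: revealed 4 new [(0,0) (0,1) (1,0) (1,1)] -> total=5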